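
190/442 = 95/221 ≈ 0.430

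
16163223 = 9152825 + 7010398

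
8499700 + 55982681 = 64482381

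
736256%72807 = 8186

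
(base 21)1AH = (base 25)11I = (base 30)M8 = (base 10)668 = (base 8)1234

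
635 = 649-14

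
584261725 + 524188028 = 1108449753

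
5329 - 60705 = -55376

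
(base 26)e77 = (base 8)22665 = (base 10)9653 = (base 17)1g6e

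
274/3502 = 137/1751≈0.0782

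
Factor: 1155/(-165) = -1 * 7^1 = -7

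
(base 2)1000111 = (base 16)47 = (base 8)107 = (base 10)71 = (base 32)27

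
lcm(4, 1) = 4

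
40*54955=2198200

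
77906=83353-5447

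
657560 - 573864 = 83696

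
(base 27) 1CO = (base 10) 1077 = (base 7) 3066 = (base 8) 2065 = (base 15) 4BC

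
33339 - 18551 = 14788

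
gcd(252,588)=84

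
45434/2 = 22717 = 22717.00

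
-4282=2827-7109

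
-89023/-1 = 89023 = 89023.00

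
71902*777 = 55867854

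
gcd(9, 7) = 1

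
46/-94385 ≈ -0.000487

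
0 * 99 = 0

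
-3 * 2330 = -6990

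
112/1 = 112 = 112.00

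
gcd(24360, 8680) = 280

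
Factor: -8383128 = -1 * 2^3 * 3^1 * 13^1 * 97^1 * 277^1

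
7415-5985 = 1430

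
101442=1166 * 87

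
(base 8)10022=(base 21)96j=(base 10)4114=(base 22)8b0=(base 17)e40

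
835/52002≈0.0161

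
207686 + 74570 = 282256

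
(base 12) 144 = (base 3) 21021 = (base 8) 304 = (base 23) 8c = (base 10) 196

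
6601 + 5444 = 12045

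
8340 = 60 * 139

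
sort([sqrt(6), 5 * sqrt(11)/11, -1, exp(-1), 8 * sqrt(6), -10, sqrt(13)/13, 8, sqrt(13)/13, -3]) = [-10, -3, -1, sqrt(13)/13, sqrt(13)/13, exp(-1), 5 * sqrt(11)/11, sqrt(6), 8, 8 * sqrt(6)]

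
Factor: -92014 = -1 * 2^1 * 13^1 * 3539^1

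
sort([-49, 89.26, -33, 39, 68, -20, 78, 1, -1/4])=[-49, -33, -20, -1/4, 1, 39, 68, 78, 89.26]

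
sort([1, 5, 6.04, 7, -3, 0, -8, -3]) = [-8, -3, -3, 0, 1, 5, 6.04, 7]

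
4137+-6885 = -2748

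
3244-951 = 2293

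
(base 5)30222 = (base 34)1mx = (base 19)56i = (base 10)1937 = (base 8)3621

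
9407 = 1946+7461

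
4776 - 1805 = 2971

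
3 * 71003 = 213009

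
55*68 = 3740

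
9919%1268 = 1043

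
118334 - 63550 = 54784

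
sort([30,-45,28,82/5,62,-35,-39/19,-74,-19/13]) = [-74,-45,-35,-39/19,-19/13,82/5,28,30,62]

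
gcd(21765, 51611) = 1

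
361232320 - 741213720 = -379981400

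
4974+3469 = 8443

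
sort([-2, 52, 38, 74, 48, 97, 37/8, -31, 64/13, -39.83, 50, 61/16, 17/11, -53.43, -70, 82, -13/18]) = [-70, -53.43, -39.83, -31, -2, -13/18, 17/11, 61/16, 37/8, 64/13, 38, 48, 50, 52, 74, 82, 97]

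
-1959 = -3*653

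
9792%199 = 41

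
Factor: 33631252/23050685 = 2^2*5^ (-1)*7^ (-1)*61^1*337^1*409^1*658591^ (-1)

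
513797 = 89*5773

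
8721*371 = 3235491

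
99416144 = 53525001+45891143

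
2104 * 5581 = 11742424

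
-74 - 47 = -121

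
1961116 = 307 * 6388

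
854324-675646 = 178678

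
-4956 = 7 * (-708)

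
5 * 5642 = 28210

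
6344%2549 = 1246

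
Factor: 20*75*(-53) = -1*2^2*3^1*5^3*53^1 = -79500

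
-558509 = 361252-919761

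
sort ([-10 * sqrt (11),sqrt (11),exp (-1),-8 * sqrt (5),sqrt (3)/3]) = [-10 * sqrt (11),-8 * sqrt (5),exp (-1),sqrt (3)/3,sqrt (11)]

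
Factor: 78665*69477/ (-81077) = -1*3^1*5^1*15733^1*23159^1*81077^ (-1) = -5465408205/81077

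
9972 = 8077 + 1895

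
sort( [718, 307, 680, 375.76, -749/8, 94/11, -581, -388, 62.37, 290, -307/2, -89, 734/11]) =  [-581, -388, -307/2, -749/8, -89, 94/11, 62.37, 734/11, 290, 307, 375.76, 680, 718]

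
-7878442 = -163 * 48334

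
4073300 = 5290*770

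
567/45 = 63/5 = 12.60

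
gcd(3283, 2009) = 49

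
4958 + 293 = 5251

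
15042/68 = 221 + 7/34 ≈ 221.21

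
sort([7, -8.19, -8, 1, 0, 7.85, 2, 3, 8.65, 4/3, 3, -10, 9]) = [-10, -8.19, -8, 0, 1, 4/3, 2, 3, 3, 7, 7.85, 8.65, 9]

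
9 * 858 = 7722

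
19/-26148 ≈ -0.000727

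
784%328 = 128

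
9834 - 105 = 9729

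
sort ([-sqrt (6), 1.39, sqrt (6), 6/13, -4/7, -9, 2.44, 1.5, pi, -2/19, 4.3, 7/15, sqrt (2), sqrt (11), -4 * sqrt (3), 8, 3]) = [-9, -4 * sqrt (3), -sqrt (6), -4/7, -2/19, 6/13, 7/15, 1.39, sqrt (2), 1.5, 2.44, sqrt (6), 3, pi, sqrt (11), 4.3, 8]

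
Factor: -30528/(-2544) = 2^2*3^1 = 12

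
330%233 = 97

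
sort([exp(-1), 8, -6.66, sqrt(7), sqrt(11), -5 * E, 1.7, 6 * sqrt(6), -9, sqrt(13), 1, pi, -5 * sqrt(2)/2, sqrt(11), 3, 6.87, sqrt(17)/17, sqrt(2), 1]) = [-5 * E, -9, -6.66, -5 * sqrt(2)/2, sqrt(17)/17, exp(-1), 1, 1, sqrt(2), 1.7, sqrt(7), 3, pi, sqrt(11), sqrt(11), sqrt(13), 6.87, 8, 6 * sqrt(6)]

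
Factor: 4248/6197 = 2^3*3^2*59^1*6197^ (-1)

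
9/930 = 3/310 ≈ 0.00968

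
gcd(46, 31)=1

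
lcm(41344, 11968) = 454784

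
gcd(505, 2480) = 5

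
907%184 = 171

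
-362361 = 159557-521918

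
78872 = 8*9859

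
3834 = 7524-3690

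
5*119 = 595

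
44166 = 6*7361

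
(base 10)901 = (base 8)1605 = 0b1110000101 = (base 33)ra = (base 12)631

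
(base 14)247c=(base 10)6382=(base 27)8ka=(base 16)18ee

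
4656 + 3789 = 8445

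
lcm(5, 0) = 0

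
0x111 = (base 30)93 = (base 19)e7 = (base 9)333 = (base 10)273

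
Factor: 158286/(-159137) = -1*2^1*3^1*11^(-1)*17^(-1)*31^1 = -186/187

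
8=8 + 0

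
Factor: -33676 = -1*2^2*8419^1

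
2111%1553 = 558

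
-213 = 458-671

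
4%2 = 0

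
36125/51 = 708 + 1/3 ≈ 708.33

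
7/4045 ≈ 0.00173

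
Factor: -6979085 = -1*5^1*1395817^1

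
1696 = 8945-7249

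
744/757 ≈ 0.983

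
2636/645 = 4 + 56/645 ≈ 4.09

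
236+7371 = 7607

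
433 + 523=956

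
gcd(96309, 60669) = 81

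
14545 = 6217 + 8328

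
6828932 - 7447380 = -618448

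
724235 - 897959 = -173724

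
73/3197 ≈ 0.0228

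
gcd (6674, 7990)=94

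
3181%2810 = 371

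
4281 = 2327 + 1954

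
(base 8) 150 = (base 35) 2y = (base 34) 32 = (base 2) 1101000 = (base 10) 104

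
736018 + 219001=955019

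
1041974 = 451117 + 590857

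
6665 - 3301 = 3364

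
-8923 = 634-9557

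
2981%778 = 647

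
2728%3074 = 2728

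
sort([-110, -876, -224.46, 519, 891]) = [-876, -224.46, -110, 519, 891]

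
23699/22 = 1077+5/22 ≈ 1077.23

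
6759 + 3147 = 9906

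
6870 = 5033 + 1837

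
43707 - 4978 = 38729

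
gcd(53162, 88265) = 1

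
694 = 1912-1218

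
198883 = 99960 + 98923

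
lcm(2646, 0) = 0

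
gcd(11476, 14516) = 76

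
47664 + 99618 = 147282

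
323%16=3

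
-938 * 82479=-77365302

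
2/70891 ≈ 0.0000282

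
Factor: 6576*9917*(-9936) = -1*2^8*3^4*23^1*47^1*137^1*211^1 = -647968211712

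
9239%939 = 788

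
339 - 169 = 170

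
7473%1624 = 977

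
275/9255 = 55/1851 ≈ 0.0297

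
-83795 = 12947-96742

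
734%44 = 30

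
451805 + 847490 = 1299295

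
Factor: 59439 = 3^1 * 19813^1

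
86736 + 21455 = 108191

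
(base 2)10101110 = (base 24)76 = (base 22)7k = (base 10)174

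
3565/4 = 891 + 1/4 = 891.25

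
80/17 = 4 + 12/17 ≈ 4.71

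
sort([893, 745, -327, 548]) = [-327, 548, 745, 893]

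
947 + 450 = 1397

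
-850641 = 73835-924476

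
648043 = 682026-33983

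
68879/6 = 11479 + 5/6 ≈ 11479.83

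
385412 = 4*96353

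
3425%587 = 490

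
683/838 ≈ 0.815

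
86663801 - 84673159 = 1990642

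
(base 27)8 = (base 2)1000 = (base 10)8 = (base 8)10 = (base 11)8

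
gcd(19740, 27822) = 6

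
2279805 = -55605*(-41)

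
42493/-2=-21246 - 1/2=-21246.50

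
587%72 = 11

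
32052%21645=10407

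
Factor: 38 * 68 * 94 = 2^4 * 17^1 * 19^1 * 47^1 = 242896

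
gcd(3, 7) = 1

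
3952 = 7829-3877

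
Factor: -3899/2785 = -1 * 5^(-1) * 7^1 = -7/5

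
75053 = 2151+72902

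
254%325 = 254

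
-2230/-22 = 101+4/11 ≈ 101.36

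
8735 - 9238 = -503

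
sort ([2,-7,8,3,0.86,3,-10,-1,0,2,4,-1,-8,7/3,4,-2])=[-10,-8,-7,-2,-1,-1,0,0.86,2,2,7/3,3,3,4,4,8]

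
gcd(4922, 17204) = 46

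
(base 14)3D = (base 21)2D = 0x37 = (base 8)67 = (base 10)55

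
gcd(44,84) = 4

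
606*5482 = 3322092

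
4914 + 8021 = 12935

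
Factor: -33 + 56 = 23^1 = 23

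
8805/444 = 19 + 123/148 ≈ 19.83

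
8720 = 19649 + -10929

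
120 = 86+34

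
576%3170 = 576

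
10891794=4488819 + 6402975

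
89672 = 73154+16518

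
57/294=19/98 ≈ 0.194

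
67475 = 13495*5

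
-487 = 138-625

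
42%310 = 42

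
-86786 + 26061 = -60725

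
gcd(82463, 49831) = 1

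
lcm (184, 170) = 15640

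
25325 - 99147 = -73822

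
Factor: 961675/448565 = 5^1*11^1*67^(-1)*103^(-1)*269^1 = 14795/6901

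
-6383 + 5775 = -608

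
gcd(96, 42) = 6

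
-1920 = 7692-9612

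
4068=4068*1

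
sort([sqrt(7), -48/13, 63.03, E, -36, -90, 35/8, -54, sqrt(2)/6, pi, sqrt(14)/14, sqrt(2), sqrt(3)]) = [-90, -54, -36, -48/13, sqrt(2)/6, sqrt(14)/14, sqrt(2), sqrt(3), sqrt(7), E, pi, 35/8, 63.03]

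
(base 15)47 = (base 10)67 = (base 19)3a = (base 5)232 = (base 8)103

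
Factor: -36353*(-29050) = 2^1*5^2*7^1*83^1*36353^1 = 1056054650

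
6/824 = 3/412 ≈ 0.00728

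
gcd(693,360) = 9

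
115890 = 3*38630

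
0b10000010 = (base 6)334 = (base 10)130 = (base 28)4i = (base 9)154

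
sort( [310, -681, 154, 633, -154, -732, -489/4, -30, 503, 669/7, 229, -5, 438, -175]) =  [-732, -681, -175, -154, -489/4, -30, -5, 669/7, 154, 229, 310, 438, 503, 633]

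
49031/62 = 790+51/62 ≈ 790.82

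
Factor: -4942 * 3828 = -1 * 2^3 * 3^1 * 7^1 * 11^1 * 29^1 * 353^1 = -18917976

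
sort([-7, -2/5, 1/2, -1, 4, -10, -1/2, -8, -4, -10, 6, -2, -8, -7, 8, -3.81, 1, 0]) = [-10, -10, -8, -8, -7, -7, -4, -3.81, -2, -1, -1/2, -2/5, 0, 1/2, 1, 4, 6, 8]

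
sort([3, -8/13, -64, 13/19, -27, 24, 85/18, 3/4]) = [-64, -27, -8/13, 13/19, 3/4, 3, 85/18, 24]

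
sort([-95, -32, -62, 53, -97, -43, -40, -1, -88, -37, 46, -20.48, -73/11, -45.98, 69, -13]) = [-97, -95, -88, -62, -45.98, -43, -40, -37, -32, -20.48, -13, -73/11, -1, 46, 53, 69]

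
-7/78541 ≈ -0.0000891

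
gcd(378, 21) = 21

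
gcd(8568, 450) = 18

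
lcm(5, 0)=0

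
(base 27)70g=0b1001111111111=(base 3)21000121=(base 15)17b4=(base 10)5119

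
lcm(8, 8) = 8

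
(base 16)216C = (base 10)8556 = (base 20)117G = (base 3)102201220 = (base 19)14D6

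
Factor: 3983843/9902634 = 2^(-1)*3^(-1)*7^(-1)*137^(-1)*479^1*1721^(-1)*8317^1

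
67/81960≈0.000817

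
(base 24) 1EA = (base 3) 1021011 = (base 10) 922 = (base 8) 1632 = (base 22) 1JK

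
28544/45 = 634 + 14/45 ≈ 634.31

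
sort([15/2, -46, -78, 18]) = [-78, -46, 15/2, 18]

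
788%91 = 60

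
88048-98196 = -10148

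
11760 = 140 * 84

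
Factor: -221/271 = -1 * 13^1 * 17^1 * 271^(-1)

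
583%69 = 31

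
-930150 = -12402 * 75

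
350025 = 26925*13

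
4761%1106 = 337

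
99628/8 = 12453 + 1/2 = 12453.50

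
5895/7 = 842 + 1/7 ≈ 842.14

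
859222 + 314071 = 1173293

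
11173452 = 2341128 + 8832324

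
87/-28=-3-3/28≈-3.11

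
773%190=13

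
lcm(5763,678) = 11526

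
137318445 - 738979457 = -601661012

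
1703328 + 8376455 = 10079783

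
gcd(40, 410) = 10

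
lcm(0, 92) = 0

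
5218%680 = 458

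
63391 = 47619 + 15772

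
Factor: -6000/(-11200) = 2^(-2)*3^1*5^1*7^(-1) = 15/28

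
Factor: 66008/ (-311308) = -1 * 2^1 * 37^1 * 349^ (-1) = -74/349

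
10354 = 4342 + 6012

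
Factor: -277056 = -1 * 2^6 * 3^2 * 13^1 * 37^1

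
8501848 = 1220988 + 7280860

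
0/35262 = 0 = 0.00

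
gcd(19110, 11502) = 6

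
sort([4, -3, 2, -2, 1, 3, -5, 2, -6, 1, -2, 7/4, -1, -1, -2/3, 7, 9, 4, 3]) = [-6, -5, -3, -2, -2, -1, -1, -2/3, 1, 1, 7/4, 2, 2, 3, 3, 4, 4, 7, 9]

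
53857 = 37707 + 16150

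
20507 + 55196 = 75703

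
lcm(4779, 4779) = 4779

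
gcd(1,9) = 1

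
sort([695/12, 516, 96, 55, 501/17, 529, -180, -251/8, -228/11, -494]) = [-494, -180, -251/8, -228/11, 501/17, 55, 695/12, 96, 516, 529]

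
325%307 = 18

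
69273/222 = 23091/74 ≈ 312.04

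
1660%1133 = 527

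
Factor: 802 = 2^1*401^1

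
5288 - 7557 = -2269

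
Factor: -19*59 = -1*19^1*59^1 = -1121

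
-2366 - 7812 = -10178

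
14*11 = 154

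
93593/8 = 11699 + 1/8 ≈ 11699.13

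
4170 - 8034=-3864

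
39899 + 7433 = 47332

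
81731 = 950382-868651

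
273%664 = 273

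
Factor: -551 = -1 * 19^1 * 29^1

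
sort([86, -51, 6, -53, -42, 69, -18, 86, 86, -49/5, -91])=[-91, -53, -51, -42, -18, -49/5, 6, 69, 86, 86, 86]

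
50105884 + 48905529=99011413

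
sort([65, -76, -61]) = [-76, -61, 65]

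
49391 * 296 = 14619736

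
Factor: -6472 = -1 * 2^3 * 809^1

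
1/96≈0.0104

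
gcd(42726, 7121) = 7121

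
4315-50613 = -46298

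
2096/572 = 3+95/143 ≈ 3.66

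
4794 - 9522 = -4728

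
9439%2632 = 1543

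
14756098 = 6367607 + 8388491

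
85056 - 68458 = 16598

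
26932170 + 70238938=97171108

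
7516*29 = 217964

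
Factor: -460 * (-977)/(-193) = -1 * 2^2 * 5^1 * 23^1 * 193^(-1) * 977^1 = -449420/193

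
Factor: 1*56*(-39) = -1*2^3*3^1*7^1*13^1 = -2184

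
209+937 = 1146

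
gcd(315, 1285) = 5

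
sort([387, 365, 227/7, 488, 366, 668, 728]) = [227/7, 365, 366, 387, 488, 668, 728]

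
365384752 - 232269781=133114971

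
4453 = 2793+1660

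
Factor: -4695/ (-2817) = 3^ (-1)*5^1 = 5/3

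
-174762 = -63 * 2774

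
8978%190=48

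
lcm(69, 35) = 2415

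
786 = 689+97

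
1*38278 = 38278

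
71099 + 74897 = 145996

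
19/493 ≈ 0.0385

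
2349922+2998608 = 5348530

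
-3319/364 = -9 - 43/364 ≈ -9.12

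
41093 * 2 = 82186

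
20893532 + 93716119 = 114609651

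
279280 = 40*6982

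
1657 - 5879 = -4222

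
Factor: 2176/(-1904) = -1 * 2^3 * 7^(-1) = -8/7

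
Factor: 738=2^1*3^2*41^1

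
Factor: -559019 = -1 * 691^1 * 809^1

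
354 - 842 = -488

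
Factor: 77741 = 17^2*269^1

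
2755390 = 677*4070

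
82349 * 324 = 26681076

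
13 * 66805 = 868465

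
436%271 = 165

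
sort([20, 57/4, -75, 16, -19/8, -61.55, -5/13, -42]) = [-75, -61.55, -42, -19/8, -5/13, 57/4, 16, 20]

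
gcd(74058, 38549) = 1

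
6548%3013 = 522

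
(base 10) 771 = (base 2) 1100000011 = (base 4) 30003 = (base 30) pl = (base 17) 2b6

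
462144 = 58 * 7968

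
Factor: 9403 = 9403^1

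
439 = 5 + 434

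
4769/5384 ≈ 0.886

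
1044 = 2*522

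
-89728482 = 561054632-650783114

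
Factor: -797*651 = -1*3^1*7^1*31^1*797^1 = -518847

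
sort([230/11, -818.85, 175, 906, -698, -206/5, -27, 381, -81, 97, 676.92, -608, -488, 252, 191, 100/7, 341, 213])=[-818.85, -698, -608, -488, -81, -206/5, -27, 100/7, 230/11, 97, 175, 191, 213, 252, 341, 381, 676.92, 906]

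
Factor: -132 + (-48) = -1*2^2*3^2*5^1 = -180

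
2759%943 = 873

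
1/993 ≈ 0.00101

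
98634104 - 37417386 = 61216718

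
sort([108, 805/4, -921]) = [-921, 108, 805/4]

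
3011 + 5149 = 8160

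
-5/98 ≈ -0.0510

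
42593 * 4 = 170372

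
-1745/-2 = 872 + 1/2 = 872.50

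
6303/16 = 393 + 15/16 ≈ 393.94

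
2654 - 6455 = -3801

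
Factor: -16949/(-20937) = 3^(-1) * 7^(-1) * 17^1 = 17/21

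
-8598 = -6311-2287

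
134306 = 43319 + 90987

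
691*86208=59569728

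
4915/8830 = 983/1766 ≈ 0.557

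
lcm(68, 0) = 0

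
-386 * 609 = -235074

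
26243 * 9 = 236187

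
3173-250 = 2923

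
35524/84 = 422 + 19/21≈422.90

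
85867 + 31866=117733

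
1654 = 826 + 828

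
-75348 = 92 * (-819)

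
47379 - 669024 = -621645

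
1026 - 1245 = -219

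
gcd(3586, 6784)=2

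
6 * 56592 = 339552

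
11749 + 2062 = 13811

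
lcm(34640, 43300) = 173200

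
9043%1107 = 187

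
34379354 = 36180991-1801637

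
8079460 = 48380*167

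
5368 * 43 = 230824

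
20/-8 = -2-1/2 = -2.50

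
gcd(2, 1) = 1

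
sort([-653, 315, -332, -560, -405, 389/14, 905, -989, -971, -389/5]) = [-989, -971, -653, -560, -405, -332, -389/5, 389/14, 315, 905]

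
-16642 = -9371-7271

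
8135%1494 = 665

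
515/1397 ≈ 0.369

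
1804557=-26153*(-69)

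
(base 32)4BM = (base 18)DE6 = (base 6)32410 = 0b1000101110110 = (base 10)4470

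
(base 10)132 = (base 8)204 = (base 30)4c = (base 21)66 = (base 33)40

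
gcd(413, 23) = 1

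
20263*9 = 182367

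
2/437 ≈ 0.00458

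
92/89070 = 46/44535 ≈ 0.00103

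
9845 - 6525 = 3320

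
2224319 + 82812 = 2307131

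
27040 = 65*416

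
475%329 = 146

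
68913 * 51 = 3514563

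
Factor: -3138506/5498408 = -1 * 2^(-2) * 7^1 * 17^1 * 31^(-1) * 13187^1 * 22171^(-1) = -1569253/2749204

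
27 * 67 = 1809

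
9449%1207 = 1000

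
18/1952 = 9/976 ≈ 0.00922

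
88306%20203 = 7494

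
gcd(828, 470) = 2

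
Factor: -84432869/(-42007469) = 7^(-1) * 37^(-1) * 53^1 * 59^(-1) * 101^1 * 2749^(-1) * 15773^1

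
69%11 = 3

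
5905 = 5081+824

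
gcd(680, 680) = 680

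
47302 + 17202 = 64504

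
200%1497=200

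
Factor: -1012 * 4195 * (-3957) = 2^2 * 3^1 * 5^1 * 11^1 * 23^1 * 839^1 * 1319^1 = 16798810380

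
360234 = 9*40026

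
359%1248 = 359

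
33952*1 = 33952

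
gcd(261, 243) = 9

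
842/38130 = 421/19065 ≈ 0.0221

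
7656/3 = 2552 = 2552.00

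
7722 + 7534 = 15256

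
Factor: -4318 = -1*2^1*17^1*127^1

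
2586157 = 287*9011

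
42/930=7/155 ≈ 0.0452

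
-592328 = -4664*127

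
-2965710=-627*4730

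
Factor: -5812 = -1 * 2^2 * 1453^1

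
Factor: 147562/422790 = 3^(-1)*5^(-1)*17^(-1)*89^1 = 89/255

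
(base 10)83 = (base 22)3h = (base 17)4f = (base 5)313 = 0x53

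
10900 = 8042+2858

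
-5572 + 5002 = -570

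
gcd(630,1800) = 90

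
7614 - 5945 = 1669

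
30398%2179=2071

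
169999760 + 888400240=1058400000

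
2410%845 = 720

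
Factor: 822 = 2^1 * 3^1 * 137^1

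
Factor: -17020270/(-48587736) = 2^(-2)*3^(-1)*5^1*149^1*11423^1*2024489^(-1) = 8510135/24293868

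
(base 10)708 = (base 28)p8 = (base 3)222020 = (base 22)1a4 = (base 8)1304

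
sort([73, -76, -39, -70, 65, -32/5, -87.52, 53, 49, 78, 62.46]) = [-87.52, -76, -70, -39, -32/5, 49, 53, 62.46, 65, 73, 78]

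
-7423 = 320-7743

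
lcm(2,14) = 14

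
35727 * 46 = 1643442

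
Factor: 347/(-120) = -1*2^(-3)*3^(-1)*5^(-1)*347^1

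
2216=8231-6015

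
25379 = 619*41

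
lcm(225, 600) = 1800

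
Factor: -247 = -1*13^1*19^1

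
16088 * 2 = 32176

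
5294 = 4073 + 1221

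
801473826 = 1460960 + 800012866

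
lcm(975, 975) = 975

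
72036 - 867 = 71169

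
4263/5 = 852 + 3/5 = 852.60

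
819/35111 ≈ 0.0233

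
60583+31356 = 91939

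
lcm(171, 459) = 8721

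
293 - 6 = 287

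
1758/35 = 50 + 8/35 ≈ 50.23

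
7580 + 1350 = 8930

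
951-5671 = -4720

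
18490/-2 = -9245 = -9245.00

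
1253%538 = 177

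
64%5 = 4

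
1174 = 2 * 587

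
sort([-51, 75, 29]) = [-51, 29, 75]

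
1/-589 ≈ -0.00170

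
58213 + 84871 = 143084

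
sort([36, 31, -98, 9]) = [-98, 9, 31, 36]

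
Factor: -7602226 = -1*2^1*653^1*5821^1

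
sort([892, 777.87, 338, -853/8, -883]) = [-883, -853/8, 338, 777.87, 892]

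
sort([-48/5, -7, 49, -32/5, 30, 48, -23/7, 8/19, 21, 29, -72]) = [-72, -48/5, -7, -32/5, -23/7, 8/19, 21, 29, 30, 48, 49]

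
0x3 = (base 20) 3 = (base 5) 3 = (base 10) 3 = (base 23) 3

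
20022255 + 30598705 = 50620960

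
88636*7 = 620452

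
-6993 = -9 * 777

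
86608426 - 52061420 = 34547006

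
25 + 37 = 62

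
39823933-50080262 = -10256329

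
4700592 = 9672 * 486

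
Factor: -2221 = -1 * 2221^1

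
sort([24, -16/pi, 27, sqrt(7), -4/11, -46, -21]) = [-46, -21, -16/pi, -4/11, sqrt(7), 24, 27]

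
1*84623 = 84623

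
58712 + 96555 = 155267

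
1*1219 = 1219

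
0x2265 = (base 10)8805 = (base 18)1933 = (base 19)1578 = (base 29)adi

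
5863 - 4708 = 1155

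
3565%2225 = 1340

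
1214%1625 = 1214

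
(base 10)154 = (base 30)54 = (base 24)6a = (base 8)232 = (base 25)64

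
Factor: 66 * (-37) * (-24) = 2^4 * 3^2 * 11^1 * 37^1 = 58608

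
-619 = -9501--8882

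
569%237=95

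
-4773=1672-6445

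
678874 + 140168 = 819042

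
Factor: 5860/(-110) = -1*2^1*11^(-1)*293^1 = -586/11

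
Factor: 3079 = 3079^1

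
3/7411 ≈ 0.000405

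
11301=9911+1390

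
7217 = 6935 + 282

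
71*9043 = 642053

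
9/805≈0.0112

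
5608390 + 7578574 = 13186964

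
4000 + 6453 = 10453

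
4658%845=433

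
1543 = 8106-6563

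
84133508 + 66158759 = 150292267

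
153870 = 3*51290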